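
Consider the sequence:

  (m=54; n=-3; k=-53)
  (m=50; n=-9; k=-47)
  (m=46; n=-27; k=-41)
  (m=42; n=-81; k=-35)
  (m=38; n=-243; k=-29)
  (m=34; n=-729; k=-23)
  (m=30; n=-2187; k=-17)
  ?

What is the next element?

(m=26; n=-6561; k=-11)

M: 54, 50, 46, 42, 38, 34, 30 → 26 (−4 each step).
N: -3, -9, -27, -81, -243, -729, -2187 → -6561 (×3 each step).
K: +6 each step; -53, -47, -41, -35, -29, -23, -17 → -11.
Combining the parts gives (m=26; n=-6561; k=-11).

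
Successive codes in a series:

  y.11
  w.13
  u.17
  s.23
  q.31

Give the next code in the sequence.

For the letter, letters move back 2 places in the alphabet: y, w, u, s, q → o.
For the second component, differences are 2, 4, 6, … (increasing by 2 each time): 11, 13, 17, 23, 31 → 41.
Combining the parts gives o.41.

o.41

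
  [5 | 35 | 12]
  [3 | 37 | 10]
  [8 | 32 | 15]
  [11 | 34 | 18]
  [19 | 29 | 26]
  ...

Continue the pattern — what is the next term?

[30 | 31 | 37]

First slot — each term is the sum of the two before it: 5, 3, 8, 11, 19 → 30.
Second slot: 35, 37, 32, 34, 29 → 31 (alternating steps +2, −5, +2, −5, …).
Third slot: always 7 more than the first slot, so 12, 10, 15, 18, 26 → 37.
Putting it together: [30 | 31 | 37].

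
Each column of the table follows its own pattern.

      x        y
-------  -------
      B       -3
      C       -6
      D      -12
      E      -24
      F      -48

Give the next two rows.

Column x: letters move forward 1 place in the alphabet, so B, C, D, E, F → G → H.
For the column y, ×2 each step: -3, -6, -12, -24, -48 → -96 → -192.
So the next two rows are G  -96 and H  -192.

G  -96; H  -192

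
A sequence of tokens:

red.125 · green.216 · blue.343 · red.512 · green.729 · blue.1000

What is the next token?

red.1331

Colour: repeats red → green → blue, so red, green, blue, red, green, blue → red.
Second component — perfect cubes: 5³, 6³, 7³, …: 125, 216, 343, 512, 729, 1000 → 1331.
So the next token is red.1331.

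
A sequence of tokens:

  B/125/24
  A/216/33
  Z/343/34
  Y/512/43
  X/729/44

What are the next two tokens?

Letter: letters move back 1 place in the alphabet, wrapping A→Z; B, A, Z, Y, X → W → V.
Second component — perfect cubes: 5³, 6³, 7³, …: 125, 216, 343, 512, 729 → 1000 → 1331.
For the third component, alternating steps +9, +1, +9, +1, …: 24, 33, 34, 43, 44 → 53 → 54.
So the next two tokens are W/1000/53 and V/1331/54.

W/1000/53 then V/1331/54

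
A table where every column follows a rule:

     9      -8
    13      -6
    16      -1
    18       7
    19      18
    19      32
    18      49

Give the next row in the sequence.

16  69

First component — differences are 4, 3, 2, … (decreasing by 1 each time): 9, 13, 16, 18, 19, 19, 18 → 16.
Second component: differences are 2, 5, 8, … (increasing by 3 each time), so -8, -6, -1, 7, 18, 32, 49 → 69.
So the next row is 16  69.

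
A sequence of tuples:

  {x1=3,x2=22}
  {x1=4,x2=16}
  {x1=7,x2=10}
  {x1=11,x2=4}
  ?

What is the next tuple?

X1: each term is the sum of the two before it; 3, 4, 7, 11 → 18.
X2: −6 each step, so 22, 16, 10, 4 → -2.
Combining the parts gives {x1=18,x2=-2}.

{x1=18,x2=-2}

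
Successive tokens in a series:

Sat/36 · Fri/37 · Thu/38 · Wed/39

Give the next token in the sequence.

Tue/40

Day goes Sat, Fri, Thu, Wed → Tue (runs backward through the weekdays Mon→Sun).
Second component: +1 each step; 36, 37, 38, 39 → 40.
Putting it together: Tue/40.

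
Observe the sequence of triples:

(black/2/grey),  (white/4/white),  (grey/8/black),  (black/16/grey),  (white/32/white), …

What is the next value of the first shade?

First shade: repeats black → white → grey, so black, white, grey, black, white → grey.
Second part goes 2, 4, 8, 16, 32 → 64 (×2 each step).
For the second shade, repeats grey → white → black: grey, white, black, grey, white → black.

grey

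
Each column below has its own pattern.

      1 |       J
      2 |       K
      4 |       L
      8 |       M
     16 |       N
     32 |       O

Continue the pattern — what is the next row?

64  P

First component: ×2 each step; 1, 2, 4, 8, 16, 32 → 64.
Letter: letters move forward 1 place in the alphabet; J, K, L, M, N, O → P.
Combining the parts gives 64  P.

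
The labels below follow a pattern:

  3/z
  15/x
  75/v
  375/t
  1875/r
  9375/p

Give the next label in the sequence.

First component: ×5 each step, so 3, 15, 75, 375, 1875, 9375 → 46875.
Letter: letters move back 2 places in the alphabet, so z, x, v, t, r, p → n.
Putting it together: 46875/n.

46875/n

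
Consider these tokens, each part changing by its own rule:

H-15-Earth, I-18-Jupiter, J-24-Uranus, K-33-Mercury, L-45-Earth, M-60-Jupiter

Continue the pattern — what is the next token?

Letter: letters move forward 1 place in the alphabet, so H, I, J, K, L, M → N.
Second component — differences are 3, 6, 9, … (increasing by 3 each time): 15, 18, 24, 33, 45, 60 → 78.
Planet: Earth, Jupiter, Uranus, Mercury, Earth, Jupiter → Uranus (repeats Earth → Jupiter → Uranus → Mercury).
Putting it together: N-78-Uranus.

N-78-Uranus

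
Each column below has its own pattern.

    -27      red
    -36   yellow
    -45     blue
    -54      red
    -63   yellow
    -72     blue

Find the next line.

First component: -27, -36, -45, -54, -63, -72 → -81 (−9 each step).
Colour — repeats red → yellow → blue: red, yellow, blue, red, yellow, blue → red.
So the next line is -81  red.

-81  red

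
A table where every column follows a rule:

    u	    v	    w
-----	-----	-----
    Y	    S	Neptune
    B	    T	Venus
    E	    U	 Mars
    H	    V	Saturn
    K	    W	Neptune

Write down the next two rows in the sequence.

N  X  Venus; Q  Y  Mars

For the column u, letters move forward 3 places in the alphabet, wrapping Z→A: Y, B, E, H, K → N → Q.
Column v: letters move forward 1 place in the alphabet; S, T, U, V, W → X → Y.
Column w — repeats Neptune → Venus → Mars → Saturn: Neptune, Venus, Mars, Saturn, Neptune → Venus → Mars.
So the next two rows are N  X  Venus and Q  Y  Mars.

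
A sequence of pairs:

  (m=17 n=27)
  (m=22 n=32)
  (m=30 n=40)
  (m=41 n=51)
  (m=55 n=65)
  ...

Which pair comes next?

(m=72 n=82)

For the m, differences are 5, 8, 11, … (increasing by 3 each time): 17, 22, 30, 41, 55 → 72.
N — always 10 more than the m: 27, 32, 40, 51, 65 → 82.
Combining the parts gives (m=72 n=82).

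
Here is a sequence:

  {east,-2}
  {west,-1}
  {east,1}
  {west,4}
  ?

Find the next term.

Direction goes east, west, east, west → east (alternates east ↔ west).
Second value: differences are 1, 2, 3, … (increasing by 1 each time); -2, -1, 1, 4 → 8.
So the next term is {east,8}.

{east,8}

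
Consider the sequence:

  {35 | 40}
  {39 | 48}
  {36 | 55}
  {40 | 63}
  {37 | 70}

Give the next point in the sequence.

{41 | 78}

First value — alternating steps +4, −3, +4, −3, …: 35, 39, 36, 40, 37 → 41.
Second value — alternating steps +8, +7, +8, +7, …: 40, 48, 55, 63, 70 → 78.
Combining the parts gives {41 | 78}.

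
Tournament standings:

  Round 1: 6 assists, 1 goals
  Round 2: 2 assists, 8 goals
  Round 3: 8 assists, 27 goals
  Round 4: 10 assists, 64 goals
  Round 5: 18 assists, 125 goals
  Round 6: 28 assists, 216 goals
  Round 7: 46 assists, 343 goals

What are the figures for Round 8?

For the assists, each term is the sum of the two before it: 6, 2, 8, 10, 18, 28, 46 → 74.
Goals: perfect cubes: 1³, 2³, 3³, …; 1, 8, 27, 64, 125, 216, 343 → 512.
So the next row is 74 assists, 512 goals.

74 assists, 512 goals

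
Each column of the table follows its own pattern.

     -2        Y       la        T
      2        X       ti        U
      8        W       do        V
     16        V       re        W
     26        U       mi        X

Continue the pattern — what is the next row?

38  T  fa  Y

First component — differences are 4, 6, 8, … (increasing by 2 each time): -2, 2, 8, 16, 26 → 38.
First letter: letters move back 1 place in the alphabet; Y, X, W, V, U → T.
For the note, runs through the solfège scale do→ti: la, ti, do, re, mi → fa.
For the second letter, letters move forward 1 place in the alphabet: T, U, V, W, X → Y.
Putting it together: 38  T  fa  Y.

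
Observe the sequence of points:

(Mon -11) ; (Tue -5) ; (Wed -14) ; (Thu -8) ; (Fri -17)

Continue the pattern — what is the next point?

For the day, runs through the weekdays Mon→Sun: Mon, Tue, Wed, Thu, Fri → Sat.
Second value: alternating steps +6, −9, +6, −9, …; -11, -5, -14, -8, -17 → -11.
So the next point is (Sat -11).

(Sat -11)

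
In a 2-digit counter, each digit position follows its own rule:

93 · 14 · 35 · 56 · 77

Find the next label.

98

First digit: +2 each step, mod 10; 9, 1, 3, 5, 7 → 9.
Second digit: +1 each step, mod 10, so 3, 4, 5, 6, 7 → 8.
Putting it together: 98.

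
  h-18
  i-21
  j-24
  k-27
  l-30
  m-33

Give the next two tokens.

n-36 then o-39

Letter: letters move forward 1 place in the alphabet, so h, i, j, k, l, m → n → o.
Second component: 18, 21, 24, 27, 30, 33 → 36 → 39 (+3 each step).
Putting the parts together: n-36 and then o-39.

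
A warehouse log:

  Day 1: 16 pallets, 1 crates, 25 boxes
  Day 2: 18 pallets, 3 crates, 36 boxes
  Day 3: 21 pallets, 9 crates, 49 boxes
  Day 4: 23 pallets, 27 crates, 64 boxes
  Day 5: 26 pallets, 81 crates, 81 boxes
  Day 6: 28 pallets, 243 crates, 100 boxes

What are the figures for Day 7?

31 pallets, 729 crates, 121 boxes

Pallets — alternating steps +2, +3, +2, +3, …: 16, 18, 21, 23, 26, 28 → 31.
For the crates, ×3 each step: 1, 3, 9, 27, 81, 243 → 729.
Boxes goes 25, 36, 49, 64, 81, 100 → 121 (perfect squares: 5², 6², 7², …).
Putting it together: 31 pallets, 729 crates, 121 boxes.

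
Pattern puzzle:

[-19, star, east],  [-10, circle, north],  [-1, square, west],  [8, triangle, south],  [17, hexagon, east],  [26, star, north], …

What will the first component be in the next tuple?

35

First component: +9 each step; -19, -10, -1, 8, 17, 26 → 35.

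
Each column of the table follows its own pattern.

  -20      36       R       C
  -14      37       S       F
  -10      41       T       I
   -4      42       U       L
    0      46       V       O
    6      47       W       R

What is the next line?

10  51  X  U

First component: alternating steps +6, +4, +6, +4, …, so -20, -14, -10, -4, 0, 6 → 10.
Second component — alternating steps +1, +4, +1, +4, …: 36, 37, 41, 42, 46, 47 → 51.
For the first letter, letters move forward 1 place in the alphabet: R, S, T, U, V, W → X.
Second letter — letters move forward 3 places in the alphabet: C, F, I, L, O, R → U.
Combining the parts gives 10  51  X  U.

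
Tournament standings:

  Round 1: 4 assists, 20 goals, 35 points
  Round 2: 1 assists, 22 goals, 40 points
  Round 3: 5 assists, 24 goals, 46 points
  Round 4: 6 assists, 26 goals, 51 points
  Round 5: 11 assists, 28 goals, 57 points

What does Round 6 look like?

17 assists, 30 goals, 62 points

Assists: 4, 1, 5, 6, 11 → 17 (each term is the sum of the two before it).
Goals: +2 each step, so 20, 22, 24, 26, 28 → 30.
Points: 35, 40, 46, 51, 57 → 62 (alternating steps +5, +6, +5, +6, …).
So the next line is 17 assists, 30 goals, 62 points.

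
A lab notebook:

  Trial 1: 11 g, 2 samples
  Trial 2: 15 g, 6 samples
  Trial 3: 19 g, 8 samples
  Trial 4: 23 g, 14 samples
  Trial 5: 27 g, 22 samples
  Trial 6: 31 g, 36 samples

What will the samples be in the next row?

58

Samples: each term is the sum of the two before it, so 2, 6, 8, 14, 22, 36 → 58.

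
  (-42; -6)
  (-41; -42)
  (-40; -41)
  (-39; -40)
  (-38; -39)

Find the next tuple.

For the first value, +1 each step: -42, -41, -40, -39, -38 → -37.
Second value goes -6, -42, -41, -40, -39 → -38 (always the previous value of the first value).
Combining the parts gives (-37; -38).

(-37; -38)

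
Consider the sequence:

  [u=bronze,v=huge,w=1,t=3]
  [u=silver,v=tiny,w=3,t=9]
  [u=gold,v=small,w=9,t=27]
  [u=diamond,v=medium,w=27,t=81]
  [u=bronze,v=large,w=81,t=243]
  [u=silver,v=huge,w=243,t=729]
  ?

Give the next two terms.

[u=gold,v=tiny,w=729,t=2187], [u=diamond,v=small,w=2187,t=6561]

U goes bronze, silver, gold, diamond, bronze, silver → gold → diamond (repeats bronze → silver → gold → diamond).
V: repeats huge → tiny → small → medium → large; huge, tiny, small, medium, large, huge → tiny → small.
For the w, ×3 each step: 1, 3, 9, 27, 81, 243 → 729 → 2187.
T: 3, 9, 27, 81, 243, 729 → 2187 → 6561 (always 3 × the w).
So the next two terms are [u=gold,v=tiny,w=729,t=2187] and [u=diamond,v=small,w=2187,t=6561].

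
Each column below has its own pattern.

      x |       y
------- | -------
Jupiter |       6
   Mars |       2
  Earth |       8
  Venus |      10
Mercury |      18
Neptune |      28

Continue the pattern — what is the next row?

Uranus  46

Column x goes Jupiter, Mars, Earth, Venus, Mercury, Neptune → Uranus (runs backward through the planets Mercury→Neptune).
Column y: each term is the sum of the two before it, so 6, 2, 8, 10, 18, 28 → 46.
So the next row is Uranus  46.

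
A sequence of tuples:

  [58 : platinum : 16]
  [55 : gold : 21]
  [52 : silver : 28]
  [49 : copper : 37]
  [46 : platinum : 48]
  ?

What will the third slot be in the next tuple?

61

Third slot goes 16, 21, 28, 37, 48 → 61 (differences are 5, 7, 9, … (increasing by 2 each time)).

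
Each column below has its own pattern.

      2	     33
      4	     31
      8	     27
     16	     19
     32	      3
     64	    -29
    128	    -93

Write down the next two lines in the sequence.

256  -221; 512  -477

First component: ×2 each step; 2, 4, 8, 16, 32, 64, 128 → 256 → 512.
Second component goes 33, 31, 27, 19, 3, -29, -93 → -221 → -477 (together with the first component always sums to 35).
So the next two lines are 256  -221 and 512  -477.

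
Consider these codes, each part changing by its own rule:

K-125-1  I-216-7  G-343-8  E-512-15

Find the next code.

Letter: K, I, G, E → C (letters move back 2 places in the alphabet).
Second component goes 125, 216, 343, 512 → 729 (perfect cubes: 5³, 6³, 7³, …).
Third component: each term is the sum of the two before it; 1, 7, 8, 15 → 23.
So the next code is C-729-23.

C-729-23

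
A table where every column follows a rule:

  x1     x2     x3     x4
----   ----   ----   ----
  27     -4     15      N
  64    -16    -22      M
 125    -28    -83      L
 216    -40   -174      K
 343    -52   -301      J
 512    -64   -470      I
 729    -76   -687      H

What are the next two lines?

1000  -88  -958  G; 1331  -100  -1289  F

Column x1 — perfect cubes: 3³, 4³, 5³, …: 27, 64, 125, 216, 343, 512, 729 → 1000 → 1331.
Column x2: −12 each step; -4, -16, -28, -40, -52, -64, -76 → -88 → -100.
Column x3: together with the column x1 always sums to 42, so 15, -22, -83, -174, -301, -470, -687 → -958 → -1289.
Column x4: letters move back 1 place in the alphabet; N, M, L, K, J, I, H → G → F.
Putting the parts together: 1000  -88  -958  G and then 1331  -100  -1289  F.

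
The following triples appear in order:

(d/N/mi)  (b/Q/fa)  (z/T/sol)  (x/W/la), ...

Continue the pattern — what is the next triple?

First letter goes d, b, z, x → v (letters move back 2 places in the alphabet, wrapping A→Z).
Second letter: letters move forward 3 places in the alphabet; N, Q, T, W → Z.
Note — runs through the solfège scale do→ti: mi, fa, sol, la → ti.
So the next triple is (v/Z/ti).

(v/Z/ti)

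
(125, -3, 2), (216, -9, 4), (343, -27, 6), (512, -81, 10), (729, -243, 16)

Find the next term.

(1000, -729, 26)

First coordinate: perfect cubes: 5³, 6³, 7³, …, so 125, 216, 343, 512, 729 → 1000.
For the second coordinate, ×3 each step: -3, -9, -27, -81, -243 → -729.
Third coordinate goes 2, 4, 6, 10, 16 → 26 (each term is the sum of the two before it).
Combining the parts gives (1000, -729, 26).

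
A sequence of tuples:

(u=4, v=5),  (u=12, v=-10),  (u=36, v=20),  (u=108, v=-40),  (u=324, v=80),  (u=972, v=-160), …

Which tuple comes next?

(u=2916, v=320)

U — ×3 each step: 4, 12, 36, 108, 324, 972 → 2916.
V: 5, -10, 20, -40, 80, -160 → 320 (×(-2) each step).
Putting it together: (u=2916, v=320).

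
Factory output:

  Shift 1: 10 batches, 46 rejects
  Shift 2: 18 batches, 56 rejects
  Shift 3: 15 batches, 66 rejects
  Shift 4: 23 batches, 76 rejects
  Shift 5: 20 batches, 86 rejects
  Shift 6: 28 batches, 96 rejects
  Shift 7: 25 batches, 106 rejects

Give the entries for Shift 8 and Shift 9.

Batches — alternating steps +8, −3, +8, −3, …: 10, 18, 15, 23, 20, 28, 25 → 33 → 30.
Rejects — +10 each step: 46, 56, 66, 76, 86, 96, 106 → 116 → 126.
So the next two rows are 33 batches, 116 rejects and 30 batches, 126 rejects.

33 batches, 116 rejects; 30 batches, 126 rejects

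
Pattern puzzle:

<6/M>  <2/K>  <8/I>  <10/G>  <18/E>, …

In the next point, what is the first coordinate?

28

First coordinate goes 6, 2, 8, 10, 18 → 28 (each term is the sum of the two before it).
Letter goes M, K, I, G, E → C (letters move back 2 places in the alphabet).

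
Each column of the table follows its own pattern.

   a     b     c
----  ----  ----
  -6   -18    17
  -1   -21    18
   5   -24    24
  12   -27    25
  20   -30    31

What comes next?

Column a goes -6, -1, 5, 12, 20 → 29 (differences are 5, 6, 7, … (increasing by 1 each time)).
For the column b, −3 each step: -18, -21, -24, -27, -30 → -33.
Column c: 17, 18, 24, 25, 31 → 32 (alternating steps +1, +6, +1, +6, …).
Combining the parts gives 29  -33  32.

29  -33  32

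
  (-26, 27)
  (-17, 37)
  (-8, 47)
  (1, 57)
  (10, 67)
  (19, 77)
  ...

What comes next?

First part: -26, -17, -8, 1, 10, 19 → 28 (+9 each step).
Second part: +10 each step, so 27, 37, 47, 57, 67, 77 → 87.
Putting it together: (28, 87).

(28, 87)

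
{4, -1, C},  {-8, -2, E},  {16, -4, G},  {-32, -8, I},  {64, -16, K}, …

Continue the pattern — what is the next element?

First value: ×(-2) each step, so 4, -8, 16, -32, 64 → -128.
Second value: ×2 each step; -1, -2, -4, -8, -16 → -32.
Letter: letters move forward 2 places in the alphabet; C, E, G, I, K → M.
Combining the parts gives {-128, -32, M}.

{-128, -32, M}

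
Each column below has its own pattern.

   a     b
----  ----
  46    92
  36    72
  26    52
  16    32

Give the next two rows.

6  12; -4  -8

Column a — −10 each step: 46, 36, 26, 16 → 6 → -4.
Column b: 92, 72, 52, 32 → 12 → -8 (always 2 × the column a).
Putting the parts together: 6  12 and then -4  -8.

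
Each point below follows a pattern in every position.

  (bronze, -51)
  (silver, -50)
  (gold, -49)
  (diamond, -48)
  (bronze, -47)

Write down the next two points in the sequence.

Rank: repeats bronze → silver → gold → diamond, so bronze, silver, gold, diamond, bronze → silver → gold.
Second entry — +1 each step: -51, -50, -49, -48, -47 → -46 → -45.
So the next two points are (silver, -46) and (gold, -45).

(silver, -46), (gold, -45)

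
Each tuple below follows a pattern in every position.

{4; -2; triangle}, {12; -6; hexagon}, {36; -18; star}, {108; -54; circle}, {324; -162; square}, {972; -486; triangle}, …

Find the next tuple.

{2916; -1458; hexagon}

For the first entry, ×3 each step: 4, 12, 36, 108, 324, 972 → 2916.
Second entry: ×3 each step, so -2, -6, -18, -54, -162, -486 → -1458.
Shape — repeats triangle → hexagon → star → circle → square: triangle, hexagon, star, circle, square, triangle → hexagon.
Combining the parts gives {2916; -1458; hexagon}.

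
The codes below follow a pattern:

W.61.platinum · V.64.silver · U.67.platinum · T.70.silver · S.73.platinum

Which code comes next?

R.76.silver

Letter: W, V, U, T, S → R (letters move back 1 place in the alphabet).
Second component: 61, 64, 67, 70, 73 → 76 (+3 each step).
Metal goes platinum, silver, platinum, silver, platinum → silver (alternates platinum ↔ silver).
So the next code is R.76.silver.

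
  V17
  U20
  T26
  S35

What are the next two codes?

R47, Q62

Letter: letters move back 1 place in the alphabet; V, U, T, S → R → Q.
Second component — differences are 3, 6, 9, … (increasing by 3 each time): 17, 20, 26, 35 → 47 → 62.
So the next two codes are R47 and Q62.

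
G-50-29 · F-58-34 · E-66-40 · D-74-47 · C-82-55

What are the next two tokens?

B-90-64 then A-98-74

Letter: letters move back 1 place in the alphabet; G, F, E, D, C → B → A.
Second component: +8 each step, so 50, 58, 66, 74, 82 → 90 → 98.
Third component: differences are 5, 6, 7, … (increasing by 1 each time), so 29, 34, 40, 47, 55 → 64 → 74.
Putting the parts together: B-90-64 and then A-98-74.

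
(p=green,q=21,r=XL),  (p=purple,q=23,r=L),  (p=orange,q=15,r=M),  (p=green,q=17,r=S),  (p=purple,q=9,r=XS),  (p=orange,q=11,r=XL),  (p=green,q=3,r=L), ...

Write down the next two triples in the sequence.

(p=purple,q=5,r=M), (p=orange,q=-3,r=S)

P — repeats green → purple → orange: green, purple, orange, green, purple, orange, green → purple → orange.
Q — alternating steps +2, −8, +2, −8, …: 21, 23, 15, 17, 9, 11, 3 → 5 → -3.
R: repeats XL → L → M → S → XS; XL, L, M, S, XS, XL, L → M → S.
So the next two triples are (p=purple,q=5,r=M) and (p=orange,q=-3,r=S).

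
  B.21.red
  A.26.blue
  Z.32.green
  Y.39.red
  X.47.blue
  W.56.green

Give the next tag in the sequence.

Letter: B, A, Z, Y, X, W → V (letters move back 1 place in the alphabet, wrapping A→Z).
Second component: differences are 5, 6, 7, … (increasing by 1 each time); 21, 26, 32, 39, 47, 56 → 66.
Colour goes red, blue, green, red, blue, green → red (repeats red → blue → green).
So the next tag is V.66.red.

V.66.red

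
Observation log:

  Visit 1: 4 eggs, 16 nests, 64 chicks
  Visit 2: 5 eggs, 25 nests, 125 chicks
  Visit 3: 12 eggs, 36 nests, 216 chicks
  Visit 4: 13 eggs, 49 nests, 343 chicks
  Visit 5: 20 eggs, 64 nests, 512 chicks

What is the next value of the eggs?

Eggs: 4, 5, 12, 13, 20 → 21 (alternating steps +1, +7, +1, +7, …).
Nests — perfect squares: 4², 5², 6², …: 16, 25, 36, 49, 64 → 81.
Chicks — perfect cubes: 4³, 5³, 6³, …: 64, 125, 216, 343, 512 → 729.

21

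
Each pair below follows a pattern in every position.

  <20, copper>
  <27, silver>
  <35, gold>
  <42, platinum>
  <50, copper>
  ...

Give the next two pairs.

First part — alternating steps +7, +8, +7, +8, …: 20, 27, 35, 42, 50 → 57 → 65.
Metal: copper, silver, gold, platinum, copper → silver → gold (repeats copper → silver → gold → platinum).
So the next two pairs are <57, silver> and <65, gold>.

<57, silver>, <65, gold>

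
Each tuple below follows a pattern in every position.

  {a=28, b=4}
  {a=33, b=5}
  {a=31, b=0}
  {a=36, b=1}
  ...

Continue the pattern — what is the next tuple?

A — alternating steps +5, −2, +5, −2, …: 28, 33, 31, 36 → 34.
B: alternating steps +1, −5, +1, −5, …, so 4, 5, 0, 1 → -4.
So the next tuple is {a=34, b=-4}.

{a=34, b=-4}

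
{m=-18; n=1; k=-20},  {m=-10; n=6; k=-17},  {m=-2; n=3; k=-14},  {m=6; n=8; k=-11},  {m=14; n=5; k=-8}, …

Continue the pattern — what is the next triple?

M: +8 each step, so -18, -10, -2, 6, 14 → 22.
For the n, alternating steps +5, −3, +5, −3, …: 1, 6, 3, 8, 5 → 10.
K: +3 each step; -20, -17, -14, -11, -8 → -5.
Combining the parts gives {m=22; n=10; k=-5}.

{m=22; n=10; k=-5}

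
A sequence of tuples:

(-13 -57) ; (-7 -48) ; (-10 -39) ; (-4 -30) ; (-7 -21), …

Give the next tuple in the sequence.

(-1 -12)

First value — alternating steps +6, −3, +6, −3, …: -13, -7, -10, -4, -7 → -1.
Second value: +9 each step; -57, -48, -39, -30, -21 → -12.
Putting it together: (-1 -12).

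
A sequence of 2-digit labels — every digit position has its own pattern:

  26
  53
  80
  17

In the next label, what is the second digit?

First digit — +3 each step, mod 10: 2, 5, 8, 1 → 4.
Second digit: −3 each step, mod 10, so 6, 3, 0, 7 → 4.

4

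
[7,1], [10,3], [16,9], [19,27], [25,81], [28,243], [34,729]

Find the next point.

First entry: 7, 10, 16, 19, 25, 28, 34 → 37 (alternating steps +3, +6, +3, +6, …).
Second entry — ×3 each step: 1, 3, 9, 27, 81, 243, 729 → 2187.
Putting it together: [37,2187].

[37,2187]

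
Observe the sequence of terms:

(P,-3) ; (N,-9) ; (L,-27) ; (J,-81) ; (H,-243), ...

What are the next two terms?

Letter: P, N, L, J, H → F → D (letters move back 2 places in the alphabet).
Second component: ×3 each step; -3, -9, -27, -81, -243 → -729 → -2187.
Putting the parts together: (F,-729) and then (D,-2187).

(F,-729), (D,-2187)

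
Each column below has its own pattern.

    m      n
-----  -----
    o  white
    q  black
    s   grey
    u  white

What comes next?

Column m: letters move forward 2 places in the alphabet; o, q, s, u → w.
Column n goes white, black, grey, white → black (repeats white → black → grey).
Putting it together: w  black.

w  black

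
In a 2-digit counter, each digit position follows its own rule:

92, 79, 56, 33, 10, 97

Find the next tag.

First digit: 9, 7, 5, 3, 1, 9 → 7 (−2 each step, mod 10).
Second digit — −3 each step, mod 10: 2, 9, 6, 3, 0, 7 → 4.
So the next tag is 74.

74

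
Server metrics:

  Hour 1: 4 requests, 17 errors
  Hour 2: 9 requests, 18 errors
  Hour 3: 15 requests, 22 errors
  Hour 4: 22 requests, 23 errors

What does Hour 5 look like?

30 requests, 27 errors

Requests: differences are 5, 6, 7, … (increasing by 1 each time), so 4, 9, 15, 22 → 30.
Errors: 17, 18, 22, 23 → 27 (alternating steps +1, +4, +1, +4, …).
Combining the parts gives 30 requests, 27 errors.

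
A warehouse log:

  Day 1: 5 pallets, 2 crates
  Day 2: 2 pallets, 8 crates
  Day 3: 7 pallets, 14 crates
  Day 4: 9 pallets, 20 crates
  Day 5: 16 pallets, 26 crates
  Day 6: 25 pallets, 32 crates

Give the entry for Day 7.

41 pallets, 38 crates

For the pallets, each term is the sum of the two before it: 5, 2, 7, 9, 16, 25 → 41.
Crates: +6 each step, so 2, 8, 14, 20, 26, 32 → 38.
So the next row is 41 pallets, 38 crates.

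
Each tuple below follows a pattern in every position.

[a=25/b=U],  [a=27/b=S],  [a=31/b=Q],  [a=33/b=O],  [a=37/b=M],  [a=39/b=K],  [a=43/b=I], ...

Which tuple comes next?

A goes 25, 27, 31, 33, 37, 39, 43 → 45 (alternating steps +2, +4, +2, +4, …).
For the b, letters move back 2 places in the alphabet: U, S, Q, O, M, K, I → G.
So the next tuple is [a=45/b=G].

[a=45/b=G]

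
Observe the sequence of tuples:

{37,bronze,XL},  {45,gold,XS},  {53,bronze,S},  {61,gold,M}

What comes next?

First coordinate — +8 each step: 37, 45, 53, 61 → 69.
Rank: bronze, gold, bronze, gold → bronze (alternates bronze ↔ gold).
Size: runs through clothing sizes XS→XL; XL, XS, S, M → L.
So the next tuple is {69,bronze,L}.

{69,bronze,L}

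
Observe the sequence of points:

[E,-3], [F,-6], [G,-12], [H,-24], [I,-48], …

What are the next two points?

[J,-96], [K,-192]

Letter goes E, F, G, H, I → J → K (letters move forward 1 place in the alphabet).
Second component goes -3, -6, -12, -24, -48 → -96 → -192 (×2 each step).
So the next two points are [J,-96] and [K,-192].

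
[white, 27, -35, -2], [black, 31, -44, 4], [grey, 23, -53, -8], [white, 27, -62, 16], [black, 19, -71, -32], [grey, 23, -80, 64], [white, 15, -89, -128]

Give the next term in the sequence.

For the shade, repeats white → black → grey: white, black, grey, white, black, grey, white → black.
Second slot goes 27, 31, 23, 27, 19, 23, 15 → 19 (alternating steps +4, −8, +4, −8, …).
Third slot: −9 each step, so -35, -44, -53, -62, -71, -80, -89 → -98.
Fourth slot goes -2, 4, -8, 16, -32, 64, -128 → 256 (×(-2) each step).
Putting it together: [black, 19, -98, 256].

[black, 19, -98, 256]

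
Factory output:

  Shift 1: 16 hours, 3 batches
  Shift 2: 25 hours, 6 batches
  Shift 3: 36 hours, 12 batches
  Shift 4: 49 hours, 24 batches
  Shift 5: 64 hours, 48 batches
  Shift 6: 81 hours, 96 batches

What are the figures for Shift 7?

100 hours, 192 batches

Hours goes 16, 25, 36, 49, 64, 81 → 100 (perfect squares: 4², 5², 6², …).
Batches: ×2 each step, so 3, 6, 12, 24, 48, 96 → 192.
Combining the parts gives 100 hours, 192 batches.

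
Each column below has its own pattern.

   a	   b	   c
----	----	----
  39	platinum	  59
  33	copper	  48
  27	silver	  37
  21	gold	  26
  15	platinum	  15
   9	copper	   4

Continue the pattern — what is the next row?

Column a: −6 each step, so 39, 33, 27, 21, 15, 9 → 3.
Column b: repeats platinum → copper → silver → gold, so platinum, copper, silver, gold, platinum, copper → silver.
Column c — −11 each step: 59, 48, 37, 26, 15, 4 → -7.
Putting it together: 3  silver  -7.

3  silver  -7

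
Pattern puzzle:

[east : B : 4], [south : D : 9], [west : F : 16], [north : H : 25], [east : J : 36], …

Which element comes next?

[south : L : 49]

Direction: east, south, west, north, east → south (repeats east → south → west → north).
Letter — letters move forward 2 places in the alphabet: B, D, F, H, J → L.
For the third part, perfect squares: 2², 3², 4², …: 4, 9, 16, 25, 36 → 49.
So the next element is [south : L : 49].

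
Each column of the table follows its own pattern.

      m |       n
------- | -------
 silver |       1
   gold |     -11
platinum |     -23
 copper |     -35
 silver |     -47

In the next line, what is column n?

Column n: 1, -11, -23, -35, -47 → -59 (−12 each step).

-59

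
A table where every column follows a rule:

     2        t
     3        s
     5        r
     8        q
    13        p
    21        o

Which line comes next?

34  n

First component: 2, 3, 5, 8, 13, 21 → 34 (each term is the sum of the two before it).
Letter: letters move back 1 place in the alphabet, so t, s, r, q, p, o → n.
Combining the parts gives 34  n.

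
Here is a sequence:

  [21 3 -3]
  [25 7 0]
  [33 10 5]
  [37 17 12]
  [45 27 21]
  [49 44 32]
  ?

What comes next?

[57 71 45]

For the first coordinate, alternating steps +4, +8, +4, +8, …: 21, 25, 33, 37, 45, 49 → 57.
Second coordinate goes 3, 7, 10, 17, 27, 44 → 71 (each term is the sum of the two before it).
Third coordinate: differences are 3, 5, 7, … (increasing by 2 each time), so -3, 0, 5, 12, 21, 32 → 45.
So the next tuple is [57 71 45].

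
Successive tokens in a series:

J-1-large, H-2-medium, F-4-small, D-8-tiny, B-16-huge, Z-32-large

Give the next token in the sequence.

Letter — letters move back 2 places in the alphabet, wrapping A→Z: J, H, F, D, B, Z → X.
For the second component, ×2 each step: 1, 2, 4, 8, 16, 32 → 64.
Size: large, medium, small, tiny, huge, large → medium (repeats large → medium → small → tiny → huge).
Putting it together: X-64-medium.

X-64-medium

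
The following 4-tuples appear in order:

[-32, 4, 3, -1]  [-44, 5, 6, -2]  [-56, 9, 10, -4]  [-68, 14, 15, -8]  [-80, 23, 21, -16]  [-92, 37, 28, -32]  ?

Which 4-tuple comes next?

For the first coordinate, −12 each step: -32, -44, -56, -68, -80, -92 → -104.
Second coordinate: each term is the sum of the two before it; 4, 5, 9, 14, 23, 37 → 60.
Third coordinate — differences are 3, 4, 5, … (increasing by 1 each time): 3, 6, 10, 15, 21, 28 → 36.
Fourth coordinate — ×2 each step: -1, -2, -4, -8, -16, -32 → -64.
Combining the parts gives [-104, 60, 36, -64].

[-104, 60, 36, -64]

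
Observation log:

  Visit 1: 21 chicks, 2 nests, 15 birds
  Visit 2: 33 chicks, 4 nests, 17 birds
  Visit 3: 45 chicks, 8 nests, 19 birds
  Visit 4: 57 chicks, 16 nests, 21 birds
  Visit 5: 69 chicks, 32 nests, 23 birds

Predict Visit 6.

Chicks: +12 each step; 21, 33, 45, 57, 69 → 81.
Nests: 2, 4, 8, 16, 32 → 64 (×2 each step).
Birds — +2 each step: 15, 17, 19, 21, 23 → 25.
Combining the parts gives 81 chicks, 64 nests, 25 birds.

81 chicks, 64 nests, 25 birds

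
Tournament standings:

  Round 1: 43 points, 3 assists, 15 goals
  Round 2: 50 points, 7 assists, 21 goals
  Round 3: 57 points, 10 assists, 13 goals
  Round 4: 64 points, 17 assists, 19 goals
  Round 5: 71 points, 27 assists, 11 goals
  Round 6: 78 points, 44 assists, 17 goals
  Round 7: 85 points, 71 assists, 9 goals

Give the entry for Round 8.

Points: 43, 50, 57, 64, 71, 78, 85 → 92 (+7 each step).
Assists goes 3, 7, 10, 17, 27, 44, 71 → 115 (each term is the sum of the two before it).
Goals goes 15, 21, 13, 19, 11, 17, 9 → 15 (alternating steps +6, −8, +6, −8, …).
Putting it together: 92 points, 115 assists, 15 goals.

92 points, 115 assists, 15 goals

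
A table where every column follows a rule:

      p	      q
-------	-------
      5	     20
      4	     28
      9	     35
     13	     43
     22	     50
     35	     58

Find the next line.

57  65

Column p: each term is the sum of the two before it; 5, 4, 9, 13, 22, 35 → 57.
Column q goes 20, 28, 35, 43, 50, 58 → 65 (alternating steps +8, +7, +8, +7, …).
So the next line is 57  65.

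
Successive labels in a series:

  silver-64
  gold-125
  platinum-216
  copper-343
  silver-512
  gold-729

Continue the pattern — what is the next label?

platinum-1000

Metal: repeats silver → gold → platinum → copper, so silver, gold, platinum, copper, silver, gold → platinum.
Second component: perfect cubes: 4³, 5³, 6³, …; 64, 125, 216, 343, 512, 729 → 1000.
So the next label is platinum-1000.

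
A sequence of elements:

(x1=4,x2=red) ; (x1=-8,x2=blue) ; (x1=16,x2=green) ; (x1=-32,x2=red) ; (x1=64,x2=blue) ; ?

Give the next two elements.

(x1=-128,x2=green), (x1=256,x2=red)

X1 goes 4, -8, 16, -32, 64 → -128 → 256 (×(-2) each step).
X2 goes red, blue, green, red, blue → green → red (repeats red → blue → green).
Putting the parts together: (x1=-128,x2=green) and then (x1=256,x2=red).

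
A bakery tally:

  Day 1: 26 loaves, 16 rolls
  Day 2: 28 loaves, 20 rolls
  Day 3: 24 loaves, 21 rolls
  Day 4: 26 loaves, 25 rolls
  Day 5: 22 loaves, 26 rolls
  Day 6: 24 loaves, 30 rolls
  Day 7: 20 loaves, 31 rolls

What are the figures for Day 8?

Loaves — alternating steps +2, −4, +2, −4, …: 26, 28, 24, 26, 22, 24, 20 → 22.
Rolls: 16, 20, 21, 25, 26, 30, 31 → 35 (alternating steps +4, +1, +4, +1, …).
So the next record is 22 loaves, 35 rolls.

22 loaves, 35 rolls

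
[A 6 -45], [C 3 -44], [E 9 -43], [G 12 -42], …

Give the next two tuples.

[I 21 -41], [K 33 -40]

Letter: letters move forward 2 places in the alphabet, so A, C, E, G → I → K.
Second entry: each term is the sum of the two before it; 6, 3, 9, 12 → 21 → 33.
Third entry: -45, -44, -43, -42 → -41 → -40 (+1 each step).
So the next two tuples are [I 21 -41] and [K 33 -40].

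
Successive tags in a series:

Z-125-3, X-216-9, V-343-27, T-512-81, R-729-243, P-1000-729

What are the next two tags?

N-1331-2187 then L-1728-6561

Letter: letters move back 2 places in the alphabet; Z, X, V, T, R, P → N → L.
Second component: perfect cubes: 5³, 6³, 7³, …; 125, 216, 343, 512, 729, 1000 → 1331 → 1728.
For the third component, ×3 each step: 3, 9, 27, 81, 243, 729 → 2187 → 6561.
Putting the parts together: N-1331-2187 and then L-1728-6561.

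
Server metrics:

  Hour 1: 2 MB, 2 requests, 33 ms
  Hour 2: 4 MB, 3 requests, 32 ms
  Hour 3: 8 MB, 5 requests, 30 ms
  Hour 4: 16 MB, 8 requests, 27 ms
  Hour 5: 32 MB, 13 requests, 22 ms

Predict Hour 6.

64 MB, 21 requests, 14 ms

MB: ×2 each step, so 2, 4, 8, 16, 32 → 64.
Requests: 2, 3, 5, 8, 13 → 21 (each term is the sum of the two before it).
Ms: together with the requests always sums to 35; 33, 32, 30, 27, 22 → 14.
Combining the parts gives 64 MB, 21 requests, 14 ms.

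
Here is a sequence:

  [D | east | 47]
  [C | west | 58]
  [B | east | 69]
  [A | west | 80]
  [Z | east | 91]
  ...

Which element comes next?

Letter: D, C, B, A, Z → Y (letters move back 1 place in the alphabet, wrapping A→Z).
Direction — alternates east ↔ west: east, west, east, west, east → west.
Third part: +11 each step; 47, 58, 69, 80, 91 → 102.
Combining the parts gives [Y | west | 102].

[Y | west | 102]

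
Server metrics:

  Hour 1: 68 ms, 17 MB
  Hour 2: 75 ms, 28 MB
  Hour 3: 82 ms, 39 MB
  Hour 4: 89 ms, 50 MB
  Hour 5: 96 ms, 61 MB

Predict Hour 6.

103 ms, 72 MB

Ms goes 68, 75, 82, 89, 96 → 103 (+7 each step).
MB — +11 each step: 17, 28, 39, 50, 61 → 72.
Combining the parts gives 103 ms, 72 MB.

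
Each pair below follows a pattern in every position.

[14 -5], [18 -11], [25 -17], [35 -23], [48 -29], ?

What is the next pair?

First value — differences are 4, 7, 10, … (increasing by 3 each time): 14, 18, 25, 35, 48 → 64.
Second value: −6 each step; -5, -11, -17, -23, -29 → -35.
So the next pair is [64 -35].

[64 -35]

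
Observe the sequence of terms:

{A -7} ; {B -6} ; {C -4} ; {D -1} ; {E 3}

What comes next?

{F 8}

Letter: letters move forward 1 place in the alphabet, so A, B, C, D, E → F.
Second entry: differences are 1, 2, 3, … (increasing by 1 each time), so -7, -6, -4, -1, 3 → 8.
So the next term is {F 8}.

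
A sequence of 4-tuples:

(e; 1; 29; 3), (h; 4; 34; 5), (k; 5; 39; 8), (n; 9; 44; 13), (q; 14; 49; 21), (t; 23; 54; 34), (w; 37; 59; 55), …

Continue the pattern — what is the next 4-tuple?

Letter: letters move forward 3 places in the alphabet; e, h, k, n, q, t, w → z.
Second slot — each term is the sum of the two before it: 1, 4, 5, 9, 14, 23, 37 → 60.
Third slot: 29, 34, 39, 44, 49, 54, 59 → 64 (+5 each step).
Fourth slot: 3, 5, 8, 13, 21, 34, 55 → 89 (each term is the sum of the two before it).
So the next 4-tuple is (z; 60; 64; 89).

(z; 60; 64; 89)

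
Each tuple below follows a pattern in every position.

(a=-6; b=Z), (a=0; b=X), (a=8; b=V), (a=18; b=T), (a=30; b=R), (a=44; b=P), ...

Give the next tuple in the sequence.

For the a, differences are 6, 8, 10, … (increasing by 2 each time): -6, 0, 8, 18, 30, 44 → 60.
B — letters move back 2 places in the alphabet: Z, X, V, T, R, P → N.
Combining the parts gives (a=60; b=N).

(a=60; b=N)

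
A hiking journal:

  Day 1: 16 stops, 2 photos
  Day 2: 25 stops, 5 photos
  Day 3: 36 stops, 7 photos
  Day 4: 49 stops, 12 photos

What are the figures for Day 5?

Stops: perfect squares: 4², 5², 6², …; 16, 25, 36, 49 → 64.
Photos: each term is the sum of the two before it; 2, 5, 7, 12 → 19.
Putting it together: 64 stops, 19 photos.

64 stops, 19 photos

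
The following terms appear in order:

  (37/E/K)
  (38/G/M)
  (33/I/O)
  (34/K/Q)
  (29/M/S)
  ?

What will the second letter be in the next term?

Second letter: letters move forward 2 places in the alphabet; K, M, O, Q, S → U.

U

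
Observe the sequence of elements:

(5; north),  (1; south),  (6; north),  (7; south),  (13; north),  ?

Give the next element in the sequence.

First slot: each term is the sum of the two before it, so 5, 1, 6, 7, 13 → 20.
Direction goes north, south, north, south, north → south (alternates north ↔ south).
So the next element is (20; south).

(20; south)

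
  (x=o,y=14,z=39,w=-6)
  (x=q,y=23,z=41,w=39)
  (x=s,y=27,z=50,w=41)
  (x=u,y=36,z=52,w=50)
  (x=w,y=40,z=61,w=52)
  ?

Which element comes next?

X: o, q, s, u, w → y (letters move forward 2 places in the alphabet).
For the y, alternating steps +9, +4, +9, +4, …: 14, 23, 27, 36, 40 → 49.
Z: alternating steps +2, +9, +2, +9, …; 39, 41, 50, 52, 61 → 63.
W: always the previous value of the z; -6, 39, 41, 50, 52 → 61.
So the next element is (x=y,y=49,z=63,w=61).

(x=y,y=49,z=63,w=61)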